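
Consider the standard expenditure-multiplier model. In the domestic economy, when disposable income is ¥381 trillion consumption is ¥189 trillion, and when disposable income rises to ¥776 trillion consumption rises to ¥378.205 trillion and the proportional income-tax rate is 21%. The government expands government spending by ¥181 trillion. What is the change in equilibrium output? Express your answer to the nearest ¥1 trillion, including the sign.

+¥291 trillion

MPC = ΔC/ΔYd = (378.205 − 189)/(776 − 381) = 189.205/395 = 0.479.
Government-spending multiplier = 1/(1 − c(1−t)) = 1/(1 − 0.479×0.79) = 1/0.62159 ≈ 1.609.
ΔY = k × ΔG = (+¥181 trillion) / 0.62159 ≈ +¥291 trillion.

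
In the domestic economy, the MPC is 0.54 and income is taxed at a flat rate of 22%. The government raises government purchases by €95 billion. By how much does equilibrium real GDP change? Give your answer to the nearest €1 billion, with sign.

+€164 billion

Government-spending multiplier = 1/(1 − c(1−t)) = 1/(1 − 0.54×0.78) = 1/0.5788 ≈ 1.728.
ΔY = k × ΔG = (+€95 billion) / 0.5788 ≈ +€164 billion.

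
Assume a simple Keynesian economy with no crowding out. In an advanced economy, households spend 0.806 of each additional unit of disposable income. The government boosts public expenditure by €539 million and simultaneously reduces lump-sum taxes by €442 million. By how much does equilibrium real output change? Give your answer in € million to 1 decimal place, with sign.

Expenditure multiplier = 1/(1 − MPC) = 1/(1 − 0.806) = 1/0.194 ≈ 5.155.
ΔG contributes k·ΔG = (+€539 million) / 0.194 ≈ +€2,778.4 million.
ΔT of −€442 million changes first-round spending by −c·ΔT = +€356.252 million, contributing k·(−c·ΔT) = (+€356.252 million) / 0.194 ≈ +€1,836.4 million.
Net ΔY = k(ΔG − c·ΔT) = (+€895.252 million) / 0.194 ≈ +€4,614.7 million.

+€4,614.7 million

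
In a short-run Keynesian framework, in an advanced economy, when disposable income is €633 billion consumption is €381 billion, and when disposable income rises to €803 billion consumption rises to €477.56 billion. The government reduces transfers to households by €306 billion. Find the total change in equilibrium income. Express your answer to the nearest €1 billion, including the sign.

MPC = ΔC/ΔYd = (477.56 − 381)/(803 − 633) = 96.56/170 = 0.568.
The transfer change shifts disposable income by −€306 billion, so first-round consumption changes by c·ΔTR = 0.568 × (−€306 billion) = −€173.808 billion.
Expenditure multiplier = 1/(1 − MPC) = 1/(1 − 0.568) = 1/0.432 ≈ 2.315.
The transfer multiplier is c × k ≈ 1.315, so ΔY = k × (c·ΔTR) = (−€173.808 billion) / 0.432 ≈ −€402 billion.

−€402 billion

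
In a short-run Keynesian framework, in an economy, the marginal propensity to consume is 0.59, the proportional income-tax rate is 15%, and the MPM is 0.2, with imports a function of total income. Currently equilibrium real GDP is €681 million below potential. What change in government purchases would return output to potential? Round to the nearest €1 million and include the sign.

Spending multiplier = 1/(1 − c(1−t) + m) = 1/(1 − 0.59×0.85 + 0.2) = 1/0.6985 ≈ 1.432.
Need ΔY = +€681 million, so ΔG = ΔY/k = (+€681 million) × 0.6985 ≈ +€476 million.
The government should increase government purchases by €476 million.

+€476 million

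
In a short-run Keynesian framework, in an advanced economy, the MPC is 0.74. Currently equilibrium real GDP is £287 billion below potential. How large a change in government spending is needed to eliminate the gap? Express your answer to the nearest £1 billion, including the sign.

+£75 billion

Spending multiplier = 1/(1 − MPC) = 1/(1 − 0.74) = 1/0.26 ≈ 3.846.
Need ΔY = +£287 billion, so ΔG = ΔY/k = (+£287 billion) × 0.26 ≈ +£75 billion.
The government should increase government spending by £75 billion.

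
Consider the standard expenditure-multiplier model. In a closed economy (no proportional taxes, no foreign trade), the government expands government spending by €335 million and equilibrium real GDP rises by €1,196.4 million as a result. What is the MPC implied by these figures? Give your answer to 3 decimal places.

0.720

Implied spending multiplier k = ΔY/ΔG = 1,196.4/335 ≈ 3.5713.
Since k = 1/(1 − MPC), MPC = 1 − 1/k = 1 − ΔG/ΔY = 1 − 335/1,196.4 ≈ 0.720.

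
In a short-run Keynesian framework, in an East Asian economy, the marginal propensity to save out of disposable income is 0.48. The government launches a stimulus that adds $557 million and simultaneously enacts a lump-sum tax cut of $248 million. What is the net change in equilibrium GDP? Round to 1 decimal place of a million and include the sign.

+$1,429.1 million

MPC = 1 − MPS = 1 − 0.48 = 0.52.
Expenditure multiplier = 1/(1 − MPC) = 1/(1 − 0.52) = 1/0.48 ≈ 2.083.
ΔG contributes k·ΔG = (+$557 million) / 0.48 ≈ +$1,160.4 million.
ΔT of −$248 million changes first-round spending by −c·ΔT = +$128.96 million, contributing k·(−c·ΔT) = (+$128.96 million) / 0.48 ≈ +$268.7 million.
Net ΔY = k(ΔG − c·ΔT) = (+$685.96 million) / 0.48 ≈ +$1,429.1 million.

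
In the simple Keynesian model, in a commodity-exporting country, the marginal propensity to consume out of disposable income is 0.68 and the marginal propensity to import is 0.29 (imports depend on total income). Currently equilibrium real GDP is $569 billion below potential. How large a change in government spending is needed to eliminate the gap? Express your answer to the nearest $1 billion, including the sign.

+$347 billion

Spending multiplier = 1/(1 − c + m) = 1/(1 − 0.68 + 0.29) = 1/0.61 ≈ 1.639.
Need ΔY = +$569 billion, so ΔG = ΔY/k = (+$569 billion) × 0.61 ≈ +$347 billion.
The government should increase government spending by $347 billion.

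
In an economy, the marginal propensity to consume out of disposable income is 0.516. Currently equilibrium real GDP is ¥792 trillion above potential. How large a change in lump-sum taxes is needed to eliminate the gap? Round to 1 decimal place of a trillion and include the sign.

+¥742.9 trillion

Spending multiplier = 1/(1 − MPC) = 1/(1 − 0.516) = 1/0.484 ≈ 2.066.
Tax multiplier = −c·k = −0.516/0.484 ≈ −1.066. Need ΔY = −¥792 trillion, so ΔT = ΔY/(−c·k) = −(−¥792 trillion) × 0.484 / 0.516 ≈ +¥742.9 trillion.
The government should raise lump-sum taxes by ¥742.9 trillion.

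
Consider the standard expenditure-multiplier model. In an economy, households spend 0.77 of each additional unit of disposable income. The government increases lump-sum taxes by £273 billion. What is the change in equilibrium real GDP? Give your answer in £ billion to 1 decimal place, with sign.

−£914.0 billion

A lump-sum tax change of +£273 billion shifts disposable income by −£273 billion; first-round consumption changes by −c × ΔT = −0.77 × (+£273 billion) = −£210.21 billion.
Expenditure multiplier = 1/(1 − MPC) = 1/(1 − 0.77) = 1/0.23 ≈ 4.348.
The tax multiplier is −c × k ≈ −3.348, so ΔY = k × (−c·ΔT) = (−£210.21 billion) / 0.23 ≈ −£914 billion.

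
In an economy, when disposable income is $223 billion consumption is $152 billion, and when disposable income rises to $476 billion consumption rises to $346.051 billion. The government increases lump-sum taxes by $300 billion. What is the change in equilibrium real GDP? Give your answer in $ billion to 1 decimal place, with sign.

MPC = ΔC/ΔYd = (346.051 − 152)/(476 − 223) = 194.051/253 = 0.767.
A lump-sum tax change of +$300 billion shifts disposable income by −$300 billion; first-round consumption changes by −c × ΔT = −0.767 × (+$300 billion) = −$230.1 billion.
Expenditure multiplier = 1/(1 − MPC) = 1/(1 − 0.767) = 1/0.233 ≈ 4.292.
The tax multiplier is −c × k ≈ −3.292, so ΔY = k × (−c·ΔT) = (−$230.1 billion) / 0.233 ≈ −$987.6 billion.

−$987.6 billion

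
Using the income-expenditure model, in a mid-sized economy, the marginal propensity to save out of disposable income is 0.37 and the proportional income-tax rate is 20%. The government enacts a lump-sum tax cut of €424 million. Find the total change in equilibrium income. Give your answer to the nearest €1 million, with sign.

+€539 million

MPC = 1 − MPS = 1 − 0.37 = 0.63.
A lump-sum tax change of −€424 million shifts disposable income by +€424 million; first-round consumption changes by −c × ΔT = −0.63 × (−€424 million) = +€267.12 million.
Expenditure multiplier = 1/(1 − c(1−t)) = 1/(1 − 0.63×0.8) = 1/0.496 ≈ 2.016.
The tax multiplier is −c × k ≈ −1.27, so ΔY = k × (−c·ΔT) = (+€267.12 million) / 0.496 ≈ +€539 million.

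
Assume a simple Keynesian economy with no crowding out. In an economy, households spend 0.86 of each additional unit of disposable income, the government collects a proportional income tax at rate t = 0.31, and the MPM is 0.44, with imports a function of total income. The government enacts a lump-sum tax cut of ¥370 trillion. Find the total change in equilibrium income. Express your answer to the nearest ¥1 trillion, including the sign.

A lump-sum tax change of −¥370 trillion shifts disposable income by +¥370 trillion; first-round consumption changes by −c × ΔT = −0.86 × (−¥370 trillion) = +¥318.2 trillion.
Expenditure multiplier = 1/(1 − c(1−t) + m) = 1/(1 − 0.86×0.69 + 0.44) = 1/0.8466 ≈ 1.181.
The tax multiplier is −c × k ≈ −1.016, so ΔY = k × (−c·ΔT) = (+¥318.2 trillion) / 0.8466 ≈ +¥376 trillion.

+¥376 trillion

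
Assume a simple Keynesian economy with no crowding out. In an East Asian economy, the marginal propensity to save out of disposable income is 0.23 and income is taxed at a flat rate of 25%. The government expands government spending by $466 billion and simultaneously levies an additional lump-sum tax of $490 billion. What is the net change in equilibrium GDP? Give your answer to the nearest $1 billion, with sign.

MPC = 1 − MPS = 1 − 0.23 = 0.77.
Expenditure multiplier = 1/(1 − c(1−t)) = 1/(1 − 0.77×0.75) = 1/0.4225 ≈ 2.367.
ΔG contributes k·ΔG = (+$466 billion) / 0.4225 ≈ +$1,103 billion.
ΔT of +$490 billion changes first-round spending by −c·ΔT = −$377.3 billion, contributing k·(−c·ΔT) = (−$377.3 billion) / 0.4225 ≈ −$893 billion.
Net ΔY = k(ΔG − c·ΔT) = (+$88.7 billion) / 0.4225 ≈ +$210 billion.

+$210 billion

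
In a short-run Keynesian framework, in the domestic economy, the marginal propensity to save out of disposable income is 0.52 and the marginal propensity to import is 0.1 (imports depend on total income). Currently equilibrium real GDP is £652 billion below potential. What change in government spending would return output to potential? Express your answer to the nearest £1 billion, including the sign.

MPC = 1 − MPS = 1 − 0.52 = 0.48.
Spending multiplier = 1/(1 − c + m) = 1/(1 − 0.48 + 0.1) = 1/0.62 ≈ 1.613.
Need ΔY = +£652 billion, so ΔG = ΔY/k = (+£652 billion) × 0.62 ≈ +£404 billion.
The government should increase government spending by £404 billion.

+£404 billion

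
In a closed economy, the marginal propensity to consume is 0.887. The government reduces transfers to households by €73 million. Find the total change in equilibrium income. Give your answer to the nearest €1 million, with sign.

The transfer change shifts disposable income by −€73 million, so first-round consumption changes by c·ΔTR = 0.887 × (−€73 million) = −€64.751 million.
Expenditure multiplier = 1/(1 − MPC) = 1/(1 − 0.887) = 1/0.113 ≈ 8.85.
The transfer multiplier is c × k ≈ 7.85, so ΔY = k × (c·ΔTR) = (−€64.751 million) / 0.113 ≈ −€573 million.

−€573 million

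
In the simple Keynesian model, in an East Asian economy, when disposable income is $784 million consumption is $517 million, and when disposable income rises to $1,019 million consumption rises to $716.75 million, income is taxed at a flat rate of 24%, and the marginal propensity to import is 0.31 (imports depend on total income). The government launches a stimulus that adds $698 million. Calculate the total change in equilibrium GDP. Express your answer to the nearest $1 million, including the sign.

MPC = ΔC/ΔYd = (716.75 − 517)/(1,019 − 784) = 199.75/235 = 0.85.
Government-spending multiplier = 1/(1 − c(1−t) + m) = 1/(1 − 0.85×0.76 + 0.31) = 1/0.664 ≈ 1.506.
ΔY = k × ΔG = (+$698 million) / 0.664 ≈ +$1,051 million.

+$1,051 million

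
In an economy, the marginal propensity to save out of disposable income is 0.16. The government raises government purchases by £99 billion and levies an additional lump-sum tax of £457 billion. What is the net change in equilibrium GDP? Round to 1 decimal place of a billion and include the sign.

−£1,780.5 billion

MPC = 1 − MPS = 1 − 0.16 = 0.84.
Expenditure multiplier = 1/(1 − MPC) = 1/(1 − 0.84) = 1/0.16 = 6.25.
ΔG contributes k·ΔG = (+£99 billion) / 0.16 ≈ +£618.8 billion.
ΔT of +£457 billion changes first-round spending by −c·ΔT = −£383.88 billion, contributing k·(−c·ΔT) = (−£383.88 billion) / 0.16 ≈ −£2,399.3 billion.
Net ΔY = k(ΔG − c·ΔT) = (−£284.88 billion) / 0.16 = −£1,780.5 billion.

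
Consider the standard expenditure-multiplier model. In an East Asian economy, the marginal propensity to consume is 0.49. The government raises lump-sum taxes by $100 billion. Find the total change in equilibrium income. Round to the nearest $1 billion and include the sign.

A lump-sum tax change of +$100 billion shifts disposable income by −$100 billion; first-round consumption changes by −c × ΔT = −0.49 × (+$100 billion) = −$49 billion.
Expenditure multiplier = 1/(1 − MPC) = 1/(1 − 0.49) = 1/0.51 ≈ 1.961.
The tax multiplier is −c × k ≈ −0.961, so ΔY = k × (−c·ΔT) = (−$49 billion) / 0.51 ≈ −$96 billion.

−$96 billion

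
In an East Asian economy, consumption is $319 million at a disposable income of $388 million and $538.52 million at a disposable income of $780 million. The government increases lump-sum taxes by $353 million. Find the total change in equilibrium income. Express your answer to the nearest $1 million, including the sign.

−$449 million

MPC = ΔC/ΔYd = (538.52 − 319)/(780 − 388) = 219.52/392 = 0.56.
A lump-sum tax change of +$353 million shifts disposable income by −$353 million; first-round consumption changes by −c × ΔT = −0.56 × (+$353 million) = −$197.68 million.
Expenditure multiplier = 1/(1 − MPC) = 1/(1 − 0.56) = 1/0.44 ≈ 2.273.
The tax multiplier is −c × k ≈ −1.273, so ΔY = k × (−c·ΔT) = (−$197.68 million) / 0.44 ≈ −$449 million.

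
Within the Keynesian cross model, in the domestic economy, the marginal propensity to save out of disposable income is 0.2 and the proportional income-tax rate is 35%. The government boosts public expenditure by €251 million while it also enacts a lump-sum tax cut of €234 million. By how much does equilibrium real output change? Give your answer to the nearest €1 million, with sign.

+€913 million

MPC = 1 − MPS = 1 − 0.2 = 0.8.
Expenditure multiplier = 1/(1 − c(1−t)) = 1/(1 − 0.8×0.65) = 1/0.48 ≈ 2.083.
ΔG contributes k·ΔG = (+€251 million) / 0.48 ≈ +€522.9 million.
ΔT of −€234 million changes first-round spending by −c·ΔT = +€187.2 million, contributing k·(−c·ΔT) = (+€187.2 million) / 0.48 = +€390 million.
Net ΔY = k(ΔG − c·ΔT) = (+€438.2 million) / 0.48 ≈ +€913 million.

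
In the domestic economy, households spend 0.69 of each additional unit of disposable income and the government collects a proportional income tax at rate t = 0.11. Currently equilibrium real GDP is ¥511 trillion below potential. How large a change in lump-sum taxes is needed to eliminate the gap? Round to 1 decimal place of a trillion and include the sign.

−¥285.8 trillion

Spending multiplier = 1/(1 − c(1−t)) = 1/(1 − 0.69×0.89) = 1/0.3859 ≈ 2.591.
Tax multiplier = −c·k = −0.69/0.3859 ≈ −1.788. Need ΔY = +¥511 trillion, so ΔT = ΔY/(−c·k) = −(+¥511 trillion) × 0.3859 / 0.69 ≈ −¥285.8 trillion.
The government should cut lump-sum taxes by ¥285.8 trillion.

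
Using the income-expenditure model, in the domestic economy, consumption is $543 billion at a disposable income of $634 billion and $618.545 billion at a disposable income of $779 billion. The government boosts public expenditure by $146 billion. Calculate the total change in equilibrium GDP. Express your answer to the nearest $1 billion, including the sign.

MPC = ΔC/ΔYd = (618.545 − 543)/(779 − 634) = 75.545/145 = 0.521.
Spending multiplier = 1/(1 − MPC) = 1/(1 − 0.521) = 1/0.479 ≈ 2.088.
ΔY = k × ΔG = (+$146 billion) / 0.479 ≈ +$305 billion.

+$305 billion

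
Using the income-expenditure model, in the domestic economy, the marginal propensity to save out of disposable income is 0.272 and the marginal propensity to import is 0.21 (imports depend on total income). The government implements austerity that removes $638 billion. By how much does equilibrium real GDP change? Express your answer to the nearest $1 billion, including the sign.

−$1,324 billion

MPC = 1 − MPS = 1 − 0.272 = 0.728.
Government-spending multiplier = 1/(1 − c + m) = 1/(1 − 0.728 + 0.21) = 1/0.482 ≈ 2.075.
ΔY = k × ΔG = (−$638 billion) / 0.482 ≈ −$1,324 billion.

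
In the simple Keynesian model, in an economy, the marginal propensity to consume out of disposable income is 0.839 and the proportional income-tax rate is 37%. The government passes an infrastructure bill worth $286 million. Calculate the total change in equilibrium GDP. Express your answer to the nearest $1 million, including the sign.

Spending multiplier = 1/(1 − c(1−t)) = 1/(1 − 0.839×0.63) = 1/0.47143 ≈ 2.121.
ΔY = k × ΔG = (+$286 million) / 0.47143 ≈ +$607 million.

+$607 million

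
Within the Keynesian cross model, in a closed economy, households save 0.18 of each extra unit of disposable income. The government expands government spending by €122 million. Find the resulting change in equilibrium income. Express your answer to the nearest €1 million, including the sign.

MPC = 1 − MPS = 1 − 0.18 = 0.82.
Government-spending multiplier = 1/(1 − MPC) = 1/(1 − 0.82) = 1/0.18 ≈ 5.556.
ΔY = k × ΔG = (+€122 million) / 0.18 ≈ +€678 million.

+€678 million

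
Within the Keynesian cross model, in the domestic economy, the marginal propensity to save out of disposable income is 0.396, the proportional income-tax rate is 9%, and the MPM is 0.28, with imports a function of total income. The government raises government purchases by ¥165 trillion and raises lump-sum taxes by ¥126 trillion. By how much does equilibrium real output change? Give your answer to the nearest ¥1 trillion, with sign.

MPC = 1 − MPS = 1 − 0.396 = 0.604.
Expenditure multiplier = 1/(1 − c(1−t) + m) = 1/(1 − 0.604×0.91 + 0.28) = 1/0.73036 ≈ 1.369.
ΔG contributes k·ΔG = (+¥165 trillion) / 0.73036 ≈ +¥225.9 trillion.
ΔT of +¥126 trillion changes first-round spending by −c·ΔT = −¥76.104 trillion, contributing k·(−c·ΔT) = (−¥76.104 trillion) / 0.73036 ≈ −¥104.2 trillion.
Net ΔY = k(ΔG − c·ΔT) = (+¥88.896 trillion) / 0.73036 ≈ +¥122 trillion.

+¥122 trillion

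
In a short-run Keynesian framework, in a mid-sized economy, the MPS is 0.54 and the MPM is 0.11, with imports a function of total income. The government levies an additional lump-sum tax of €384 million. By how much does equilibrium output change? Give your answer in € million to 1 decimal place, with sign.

MPC = 1 − MPS = 1 − 0.54 = 0.46.
A lump-sum tax change of +€384 million shifts disposable income by −€384 million; first-round consumption changes by −c × ΔT = −0.46 × (+€384 million) = −€176.64 million.
Expenditure multiplier = 1/(1 − c + m) = 1/(1 − 0.46 + 0.11) = 1/0.65 ≈ 1.538.
The tax multiplier is −c × k ≈ −0.708, so ΔY = k × (−c·ΔT) = (−€176.64 million) / 0.65 ≈ −€271.8 million.

−€271.8 million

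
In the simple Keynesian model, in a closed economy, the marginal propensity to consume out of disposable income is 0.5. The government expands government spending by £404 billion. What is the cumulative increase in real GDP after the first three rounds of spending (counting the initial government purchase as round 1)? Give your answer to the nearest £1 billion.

£707 billion

Round 1 adds ΔG = £404 billion; each later round is MPC = 0.5 times the previous.
After 3 rounds: 404 + 202 + 101 = ΔG·(1 − c^3)/(1 − c) = 404 × (1 − 0.125)/0.5 = £707 billion.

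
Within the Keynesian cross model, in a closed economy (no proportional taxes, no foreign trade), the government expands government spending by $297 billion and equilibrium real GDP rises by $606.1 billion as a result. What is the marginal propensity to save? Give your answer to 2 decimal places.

0.49

Implied spending multiplier k = ΔY/ΔG = 606.1/297 ≈ 2.0407.
Since k = 1/(1 − MPC), MPC = 1 − 1/k = 1 − ΔG/ΔY = 1 − 297/606.1 ≈ 0.51.
MPS = 1 − MPC = 0.49.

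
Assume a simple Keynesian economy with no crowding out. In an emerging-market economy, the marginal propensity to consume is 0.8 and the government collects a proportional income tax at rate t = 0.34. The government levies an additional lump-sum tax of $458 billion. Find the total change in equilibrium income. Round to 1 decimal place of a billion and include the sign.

A lump-sum tax change of +$458 billion shifts disposable income by −$458 billion; first-round consumption changes by −c × ΔT = −0.8 × (+$458 billion) = −$366.4 billion.
Expenditure multiplier = 1/(1 − c(1−t)) = 1/(1 − 0.8×0.66) = 1/0.472 ≈ 2.119.
The tax multiplier is −c × k ≈ −1.695, so ΔY = k × (−c·ΔT) = (−$366.4 billion) / 0.472 ≈ −$776.3 billion.

−$776.3 billion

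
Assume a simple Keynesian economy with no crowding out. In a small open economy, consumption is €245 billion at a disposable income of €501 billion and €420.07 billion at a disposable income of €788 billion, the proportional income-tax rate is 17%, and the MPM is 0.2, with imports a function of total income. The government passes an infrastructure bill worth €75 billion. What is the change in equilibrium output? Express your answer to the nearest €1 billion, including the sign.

MPC = ΔC/ΔYd = (420.07 − 245)/(788 − 501) = 175.07/287 = 0.61.
Government-spending multiplier = 1/(1 − c(1−t) + m) = 1/(1 − 0.61×0.83 + 0.2) = 1/0.6937 ≈ 1.442.
ΔY = k × ΔG = (+€75 billion) / 0.6937 ≈ +€108 billion.

+€108 billion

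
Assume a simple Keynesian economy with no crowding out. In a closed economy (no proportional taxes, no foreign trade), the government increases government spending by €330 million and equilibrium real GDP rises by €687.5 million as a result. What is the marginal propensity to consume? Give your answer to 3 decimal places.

Implied spending multiplier k = ΔY/ΔG = 687.5/330 ≈ 2.0833.
Since k = 1/(1 − MPC), MPC = 1 − 1/k = 1 − ΔG/ΔY = 1 − 330/687.5 = 0.520.

0.520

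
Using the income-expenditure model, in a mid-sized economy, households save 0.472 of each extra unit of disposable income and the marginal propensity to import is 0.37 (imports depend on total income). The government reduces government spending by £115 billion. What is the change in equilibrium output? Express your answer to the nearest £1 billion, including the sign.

MPC = 1 − MPS = 1 − 0.472 = 0.528.
Government-spending multiplier = 1/(1 − c + m) = 1/(1 − 0.528 + 0.37) = 1/0.842 ≈ 1.188.
ΔY = k × ΔG = (−£115 billion) / 0.842 ≈ −£137 billion.

−£137 billion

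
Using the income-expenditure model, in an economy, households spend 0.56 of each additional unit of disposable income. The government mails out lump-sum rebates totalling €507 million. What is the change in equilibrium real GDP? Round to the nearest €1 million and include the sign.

A lump-sum tax change of −€507 million shifts disposable income by +€507 million; first-round consumption changes by −c × ΔT = −0.56 × (−€507 million) = +€283.92 million.
Expenditure multiplier = 1/(1 − MPC) = 1/(1 − 0.56) = 1/0.44 ≈ 2.273.
The tax multiplier is −c × k ≈ −1.273, so ΔY = k × (−c·ΔT) = (+€283.92 million) / 0.44 ≈ +€645 million.

+€645 million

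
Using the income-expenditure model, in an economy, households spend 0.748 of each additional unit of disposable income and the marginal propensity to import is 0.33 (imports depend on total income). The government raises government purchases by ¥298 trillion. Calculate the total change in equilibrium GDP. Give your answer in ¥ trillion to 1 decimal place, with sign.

Government-spending multiplier = 1/(1 − c + m) = 1/(1 − 0.748 + 0.33) = 1/0.582 ≈ 1.718.
ΔY = k × ΔG = (+¥298 trillion) / 0.582 ≈ +¥512 trillion.

+¥512.0 trillion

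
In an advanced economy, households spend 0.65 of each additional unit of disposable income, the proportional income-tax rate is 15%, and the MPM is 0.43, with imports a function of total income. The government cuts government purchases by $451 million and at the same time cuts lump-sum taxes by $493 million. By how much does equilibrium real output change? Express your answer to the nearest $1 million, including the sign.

−$149 million

Expenditure multiplier = 1/(1 − c(1−t) + m) = 1/(1 − 0.65×0.85 + 0.43) = 1/0.8775 ≈ 1.14.
ΔG contributes k·ΔG = (−$451 million) / 0.8775 ≈ −$514 million.
ΔT of −$493 million changes first-round spending by −c·ΔT = +$320.45 million, contributing k·(−c·ΔT) = (+$320.45 million) / 0.8775 ≈ +$365.2 million.
Net ΔY = k(ΔG − c·ΔT) = (−$130.55 million) / 0.8775 ≈ −$149 million.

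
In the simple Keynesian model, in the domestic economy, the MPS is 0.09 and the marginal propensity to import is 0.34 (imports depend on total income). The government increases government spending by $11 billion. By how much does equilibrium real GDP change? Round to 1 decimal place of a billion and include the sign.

MPC = 1 − MPS = 1 − 0.09 = 0.91.
Government-spending multiplier = 1/(1 − c + m) = 1/(1 − 0.91 + 0.34) = 1/0.43 ≈ 2.326.
ΔY = k × ΔG = (+$11 billion) / 0.43 ≈ +$25.6 billion.

+$25.6 billion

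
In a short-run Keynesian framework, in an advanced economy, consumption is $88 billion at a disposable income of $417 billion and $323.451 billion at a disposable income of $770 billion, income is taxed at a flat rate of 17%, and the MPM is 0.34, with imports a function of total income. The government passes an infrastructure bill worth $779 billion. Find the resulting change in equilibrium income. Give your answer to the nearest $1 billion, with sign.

MPC = ΔC/ΔYd = (323.451 − 88)/(770 − 417) = 235.451/353 = 0.667.
Expenditure multiplier = 1/(1 − c(1−t) + m) = 1/(1 − 0.667×0.83 + 0.34) = 1/0.78639 ≈ 1.272.
ΔY = k × ΔG = (+$779 billion) / 0.78639 ≈ +$991 billion.

+$991 billion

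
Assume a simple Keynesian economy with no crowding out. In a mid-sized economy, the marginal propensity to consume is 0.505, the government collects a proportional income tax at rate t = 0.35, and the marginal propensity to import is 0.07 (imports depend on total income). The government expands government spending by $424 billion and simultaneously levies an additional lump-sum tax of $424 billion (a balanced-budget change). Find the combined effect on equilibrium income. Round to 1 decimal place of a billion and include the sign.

+$283.0 billion

Expenditure multiplier = 1/(1 − c(1−t) + m) = 1/(1 − 0.505×0.65 + 0.07) = 1/0.74175 ≈ 1.348.
ΔG contributes k·ΔG = (+$424 billion) / 0.74175 ≈ +$571.6 billion.
ΔT of +$424 billion changes first-round spending by −c·ΔT = −$214.12 billion, contributing k·(−c·ΔT) = (−$214.12 billion) / 0.74175 ≈ −$288.7 billion.
Net ΔY = k(ΔG − c·ΔT) = (+$209.88 billion) / 0.74175 ≈ +$283 billion.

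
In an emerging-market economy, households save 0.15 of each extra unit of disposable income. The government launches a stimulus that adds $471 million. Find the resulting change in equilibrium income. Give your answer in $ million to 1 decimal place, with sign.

+$3,140.0 million

MPC = 1 − MPS = 1 − 0.15 = 0.85.
Spending multiplier = 1/(1 − MPC) = 1/(1 − 0.85) = 1/0.15 ≈ 6.667.
ΔY = k × ΔG = (+$471 million) / 0.15 = +$3,140 million.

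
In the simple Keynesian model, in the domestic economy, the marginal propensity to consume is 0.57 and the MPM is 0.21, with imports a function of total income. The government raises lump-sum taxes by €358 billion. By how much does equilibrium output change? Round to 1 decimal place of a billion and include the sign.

−€318.8 billion

A lump-sum tax change of +€358 billion shifts disposable income by −€358 billion; first-round consumption changes by −c × ΔT = −0.57 × (+€358 billion) = −€204.06 billion.
Expenditure multiplier = 1/(1 − c + m) = 1/(1 − 0.57 + 0.21) = 1/0.64 ≈ 1.563.
The tax multiplier is −c × k ≈ −0.891, so ΔY = k × (−c·ΔT) = (−€204.06 billion) / 0.64 ≈ −€318.8 billion.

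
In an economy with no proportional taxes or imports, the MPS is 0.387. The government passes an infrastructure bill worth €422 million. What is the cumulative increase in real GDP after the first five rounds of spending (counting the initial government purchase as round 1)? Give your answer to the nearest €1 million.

MPC = 1 − MPS = 1 − 0.387 = 0.613.
Round 1 adds ΔG = €422 million; each later round is MPC = 0.613 times the previous.
After 5 rounds: 422 + 258.686 + 158.574518 + 97.206179534 + 59.587388054342 = ΔG·(1 − c^5)/(1 − c) = 422 × (1 − 0.086557035254293)/0.387 ≈ €996 million.

€996 million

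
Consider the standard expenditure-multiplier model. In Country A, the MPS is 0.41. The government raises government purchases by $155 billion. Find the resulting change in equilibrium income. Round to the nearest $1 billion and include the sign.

+$378 billion

MPC = 1 − MPS = 1 − 0.41 = 0.59.
Expenditure multiplier = 1/(1 − MPC) = 1/(1 − 0.59) = 1/0.41 ≈ 2.439.
ΔY = k × ΔG = (+$155 billion) / 0.41 ≈ +$378 billion.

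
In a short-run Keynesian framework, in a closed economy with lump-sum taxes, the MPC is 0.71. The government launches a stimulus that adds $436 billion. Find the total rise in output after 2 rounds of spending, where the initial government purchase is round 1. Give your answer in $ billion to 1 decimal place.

Round 1 adds ΔG = $436 billion; each later round is MPC = 0.71 times the previous.
After 2 rounds: 436 + 309.56 = ΔG·(1 − c^2)/(1 − c) = 436 × (1 − 0.5041)/0.29 ≈ $745.6 billion.

$745.6 billion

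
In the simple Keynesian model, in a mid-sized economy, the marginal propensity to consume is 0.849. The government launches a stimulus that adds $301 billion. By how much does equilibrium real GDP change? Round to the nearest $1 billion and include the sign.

+$1,993 billion

Expenditure multiplier = 1/(1 − MPC) = 1/(1 − 0.849) = 1/0.151 ≈ 6.623.
ΔY = k × ΔG = (+$301 billion) / 0.151 ≈ +$1,993 billion.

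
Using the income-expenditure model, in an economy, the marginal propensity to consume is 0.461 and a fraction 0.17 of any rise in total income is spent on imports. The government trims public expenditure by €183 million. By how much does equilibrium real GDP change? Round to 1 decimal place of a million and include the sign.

Spending multiplier = 1/(1 − c + m) = 1/(1 − 0.461 + 0.17) = 1/0.709 ≈ 1.41.
ΔY = k × ΔG = (−€183 million) / 0.709 ≈ −€258.1 million.

−€258.1 million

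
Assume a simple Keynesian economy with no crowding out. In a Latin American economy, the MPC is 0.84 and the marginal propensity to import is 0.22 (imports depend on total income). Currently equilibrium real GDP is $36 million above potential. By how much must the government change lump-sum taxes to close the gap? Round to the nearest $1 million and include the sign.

Spending multiplier = 1/(1 − c + m) = 1/(1 − 0.84 + 0.22) = 1/0.38 ≈ 2.632.
Tax multiplier = −c·k = −0.84/0.38 ≈ −2.211. Need ΔY = −$36 million, so ΔT = ΔY/(−c·k) = −(−$36 million) × 0.38 / 0.84 ≈ +$16 million.
The government should raise lump-sum taxes by $16 million.

+$16 million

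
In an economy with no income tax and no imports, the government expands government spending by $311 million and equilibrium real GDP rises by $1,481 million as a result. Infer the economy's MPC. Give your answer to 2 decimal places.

0.79

Implied spending multiplier k = ΔY/ΔG = 1,481/311 ≈ 4.7621.
Since k = 1/(1 − MPC), MPC = 1 − 1/k = 1 − ΔG/ΔY = 1 − 311/1,481 ≈ 0.79.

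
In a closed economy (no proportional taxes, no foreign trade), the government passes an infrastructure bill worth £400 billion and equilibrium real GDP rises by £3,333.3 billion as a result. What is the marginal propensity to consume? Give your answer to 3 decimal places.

Implied spending multiplier k = ΔY/ΔG = 3,333.3/400 ≈ 8.3333.
Since k = 1/(1 − MPC), MPC = 1 − 1/k = 1 − ΔG/ΔY = 1 − 400/3,333.3 ≈ 0.880.

0.880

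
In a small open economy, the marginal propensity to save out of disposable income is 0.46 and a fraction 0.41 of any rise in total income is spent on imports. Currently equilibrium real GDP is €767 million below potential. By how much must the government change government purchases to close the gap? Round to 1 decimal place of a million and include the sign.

MPC = 1 − MPS = 1 − 0.46 = 0.54.
Spending multiplier = 1/(1 − c + m) = 1/(1 − 0.54 + 0.41) = 1/0.87 ≈ 1.149.
Need ΔY = +€767 million, so ΔG = ΔY/k = (+€767 million) × 0.87 ≈ +€667.3 million.
The government should increase government purchases by €667.3 million.

+€667.3 million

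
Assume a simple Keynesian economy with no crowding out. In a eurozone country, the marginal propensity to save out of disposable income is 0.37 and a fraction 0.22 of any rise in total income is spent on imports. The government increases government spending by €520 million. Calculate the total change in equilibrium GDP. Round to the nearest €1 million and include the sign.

MPC = 1 − MPS = 1 − 0.37 = 0.63.
Expenditure multiplier = 1/(1 − c + m) = 1/(1 − 0.63 + 0.22) = 1/0.59 ≈ 1.695.
ΔY = k × ΔG = (+€520 million) / 0.59 ≈ +€881 million.

+€881 million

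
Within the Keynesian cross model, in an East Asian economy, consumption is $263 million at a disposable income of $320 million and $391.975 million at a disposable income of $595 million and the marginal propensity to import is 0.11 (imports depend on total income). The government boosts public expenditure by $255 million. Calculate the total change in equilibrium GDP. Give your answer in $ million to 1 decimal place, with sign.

+$397.8 million

MPC = ΔC/ΔYd = (391.975 − 263)/(595 − 320) = 128.975/275 = 0.469.
Expenditure multiplier = 1/(1 − c + m) = 1/(1 − 0.469 + 0.11) = 1/0.641 ≈ 1.56.
ΔY = k × ΔG = (+$255 million) / 0.641 ≈ +$397.8 million.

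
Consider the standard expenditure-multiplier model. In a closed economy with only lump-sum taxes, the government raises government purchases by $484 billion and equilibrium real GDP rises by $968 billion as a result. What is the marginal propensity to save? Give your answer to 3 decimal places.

Implied spending multiplier k = ΔY/ΔG = 968/484 = 2.
Since k = 1/(1 − MPC), MPC = 1 − 1/k = 1 − ΔG/ΔY = 1 − 484/968 = 0.500.
MPS = 1 − MPC = 0.500.

0.500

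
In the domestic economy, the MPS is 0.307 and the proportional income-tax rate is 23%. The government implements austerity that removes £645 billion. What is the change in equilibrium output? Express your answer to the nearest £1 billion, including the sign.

−£1,383 billion

MPC = 1 − MPS = 1 − 0.307 = 0.693.
Expenditure multiplier = 1/(1 − c(1−t)) = 1/(1 − 0.693×0.77) = 1/0.46639 ≈ 2.144.
ΔY = k × ΔG = (−£645 billion) / 0.46639 ≈ −£1,383 billion.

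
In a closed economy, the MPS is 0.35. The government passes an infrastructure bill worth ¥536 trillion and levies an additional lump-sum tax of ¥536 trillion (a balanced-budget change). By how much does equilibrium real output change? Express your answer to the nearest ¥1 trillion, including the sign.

+¥536 trillion

MPC = 1 − MPS = 1 − 0.35 = 0.65.
Expenditure multiplier = 1/(1 − MPC) = 1/(1 − 0.65) = 1/0.35 ≈ 2.857.
ΔG contributes k·ΔG = (+¥536 trillion) / 0.35 ≈ +¥1,531.4 trillion.
ΔT of +¥536 trillion changes first-round spending by −c·ΔT = −¥348.4 trillion, contributing k·(−c·ΔT) = (−¥348.4 trillion) / 0.35 ≈ −¥995.4 trillion.
With ΔG = ΔT and no other leakages, the balanced-budget multiplier is 1, so ΔY = ΔG = +¥536 trillion.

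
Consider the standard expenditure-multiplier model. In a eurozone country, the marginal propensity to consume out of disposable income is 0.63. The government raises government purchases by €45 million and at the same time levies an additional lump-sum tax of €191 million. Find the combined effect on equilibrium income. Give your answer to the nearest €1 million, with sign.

−€204 million

Expenditure multiplier = 1/(1 − MPC) = 1/(1 − 0.63) = 1/0.37 ≈ 2.703.
ΔG contributes k·ΔG = (+€45 million) / 0.37 ≈ +€121.6 million.
ΔT of +€191 million changes first-round spending by −c·ΔT = −€120.33 million, contributing k·(−c·ΔT) = (−€120.33 million) / 0.37 ≈ −€325.2 million.
Net ΔY = k(ΔG − c·ΔT) = (−€75.33 million) / 0.37 ≈ −€204 million.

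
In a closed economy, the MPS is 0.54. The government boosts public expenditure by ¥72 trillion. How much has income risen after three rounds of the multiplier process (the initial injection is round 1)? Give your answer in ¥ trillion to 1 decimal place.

¥120.4 trillion

MPC = 1 − MPS = 1 − 0.54 = 0.46.
Round 1 adds ΔG = ¥72 trillion; each later round is MPC = 0.46 times the previous.
After 3 rounds: 72 + 33.12 + 15.2352 = ΔG·(1 − c^3)/(1 − c) = 72 × (1 − 0.097336)/0.54 ≈ ¥120.4 trillion.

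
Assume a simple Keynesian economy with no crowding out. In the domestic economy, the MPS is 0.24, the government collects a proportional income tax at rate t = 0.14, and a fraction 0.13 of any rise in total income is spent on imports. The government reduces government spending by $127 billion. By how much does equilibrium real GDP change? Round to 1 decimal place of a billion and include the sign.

MPC = 1 − MPS = 1 − 0.24 = 0.76.
Spending multiplier = 1/(1 − c(1−t) + m) = 1/(1 − 0.76×0.86 + 0.13) = 1/0.4764 ≈ 2.099.
ΔY = k × ΔG = (−$127 billion) / 0.4764 ≈ −$266.6 billion.

−$266.6 billion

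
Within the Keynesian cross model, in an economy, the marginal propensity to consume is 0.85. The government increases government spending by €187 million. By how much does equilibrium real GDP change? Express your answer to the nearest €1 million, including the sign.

+€1,247 million

Spending multiplier = 1/(1 − MPC) = 1/(1 − 0.85) = 1/0.15 ≈ 6.667.
ΔY = k × ΔG = (+€187 million) / 0.15 ≈ +€1,247 million.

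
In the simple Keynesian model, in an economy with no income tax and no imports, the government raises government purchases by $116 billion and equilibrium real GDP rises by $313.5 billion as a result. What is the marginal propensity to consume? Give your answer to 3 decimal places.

Implied spending multiplier k = ΔY/ΔG = 313.5/116 ≈ 2.7026.
Since k = 1/(1 − MPC), MPC = 1 − 1/k = 1 − ΔG/ΔY = 1 − 116/313.5 ≈ 0.630.

0.630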